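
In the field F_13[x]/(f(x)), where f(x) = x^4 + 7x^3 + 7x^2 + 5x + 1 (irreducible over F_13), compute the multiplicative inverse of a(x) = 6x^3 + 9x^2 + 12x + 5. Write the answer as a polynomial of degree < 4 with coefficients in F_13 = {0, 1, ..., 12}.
a(x)^(-1) ≡ 4x^3 + 11x^2 + 4x + 10 (mod f(x))

Since f is irreducible over F_13, F_13[x]/(f) is a field and a(x) ≠ 0 has an inverse. Apply the extended Euclidean algorithm to f(x) and a(x) in F_13[x]: f(x) = (11x + 2)·a(x) + (4x + 4);  a(x) = (8x^2 + 4x + 12)·(4x + 4) + (9). The last nonzero remainder is the constant 9 = gcd(f, a) in F_13. Back-substituting through the division chain expresses 9 = s(x)·a(x) + t(x)·f(x) with s(x) ≡ 10x^3 + 8x^2 + 10x + 12 (mod f), so (10x^3 + 8x^2 + 10x + 12)·a(x) ≡ 9 (mod f). Multiplying by 9^(-1) ≡ 3 in F_13 gives a(x)^(-1) ≡ 3·(10x^3 + 8x^2 + 10x + 12) ≡ 4x^3 + 11x^2 + 4x + 10 (mod f). Check: (6x^3 + 9x^2 + 12x + 5)·(4x^3 + 11x^2 + 4x + 10) = 11x^6 + 11x^5 + 2x^4 + x^3 + 11x^2 + 10x + 11 ≡ 1 (mod x^4 + 7x^3 + 7x^2 + 5x + 1).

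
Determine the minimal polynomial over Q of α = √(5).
m_α(x) = x^2 - 5

α satisfies α^2 - 5 = 0, so x^2 - 5 annihilates α. Since d = 5 is squarefree and ≠ 1, it is not a perfect square in Q, so x^2 - 5 has no rational root and is therefore irreducible over Q (a degree-2 polynomial over a field is irreducible iff it has no root). Hence m_α(x) = x^2 - 5.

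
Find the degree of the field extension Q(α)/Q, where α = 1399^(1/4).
[Q(α):Q] = 4

α is a root of x^4 - 1399. By Eisenstein's criterion at the prime p = 1399 (which divides the constant term 1399 but p^2 = 1957201 does not, since 1399 is squarefree), x^4 - 1399 is irreducible over Q. Hence [Q(α):Q] = 4.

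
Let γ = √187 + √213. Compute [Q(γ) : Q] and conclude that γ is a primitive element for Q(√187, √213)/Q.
[Q(γ) : Q] = 4 (equivalently, Q(γ) = Q(√187, √213))

Obviously Q(γ) ⊆ Q(√187, √213), and [Q(√187, √213):Q] = 4 (since 187, 213 are distinct squarefree integers > 1 with 39831 not a perfect square). To show equality we compute the minimal polynomial of γ. From γ = √187 + √213: γ^2 = 187 + 2√(39831) + 213 = 400 + 2√(39831), so γ^2 - 400 = 2√(39831); squaring, (γ^2 - 400)^2 = 4·39831, i.e. γ^4 - 800γ^2 + 160000 - 159324 = 0, i.e. γ^4 - 800γ^2 + 676 = 0. So γ is a root of x^4 - 800x^2 + 676. This polynomial is irreducible over Q: it has no rational root (each ±√187 ± √213 is irrational), and any factorization into two quadratics over Q would force √(39831) ∈ Q (pairing opposite roots) or √187, √213 ∈ Q (other pairings), all impossible. Hence [Q(γ):Q] = 4 = [Q(√187, √213):Q], so Q(γ) = Q(√187, √213).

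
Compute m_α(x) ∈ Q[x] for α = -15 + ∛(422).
m_α(x) = x^3 + 45x^2 + 675x + 2953

Set β = α + 15 = ∛(422), so β^3 = 422. Then (α + 15)^3 - 422 = 0, i.e. α is a root of g(x) = (x + 15)^3 - 422 = x^3 + 45x^2 + 675x + 2953. Since g(x) = h(x + 15) where h(x) = x^3 - 422, and h is irreducible over Q (because 422 is not a perfect cube, so h has no rational root, and a monic cubic with no rational root is irreducible), g is also irreducible (irreducibility is preserved under the substitution x → x + 15). Hence m_α(x) = x^3 + 45x^2 + 675x + 2953.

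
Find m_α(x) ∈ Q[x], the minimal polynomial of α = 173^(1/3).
m_α(x) = x^3 - 173

α satisfies α^3 = 173, so x^3 - 173 annihilates α. By the rational root test, a rational root p/q (in lowest terms) of x^3 - 173 would satisfy p^3 = 173 q^3, forcing q = 1 and p^3 = 173; but 173 is not a perfect cube, contradiction. A monic cubic over Q with no rational root is irreducible (any nontrivial factorization would include a linear factor). Hence x^3 - 173 is the minimal polynomial of α, and in particular [Q(α):Q] = 3.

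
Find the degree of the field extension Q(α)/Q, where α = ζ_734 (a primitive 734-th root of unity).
[Q(α):Q] = 366

The minimal polynomial of ζ_734 over Q is the 734-th cyclotomic polynomial Φ_734(x), which is irreducible over Q and has degree φ(734) = 366. Hence [Q(α):Q] = φ(734) = 366.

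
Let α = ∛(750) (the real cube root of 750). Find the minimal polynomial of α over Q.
m_α(x) = x^3 - 750

α satisfies α^3 = 750, so x^3 - 750 annihilates α. By the rational root test, a rational root p/q (in lowest terms) of x^3 - 750 would satisfy p^3 = 750 q^3, forcing q = 1 and p^3 = 750; but 750 is not a perfect cube, contradiction. A monic cubic over Q with no rational root is irreducible (any nontrivial factorization would include a linear factor). Hence x^3 - 750 is the minimal polynomial of α, and in particular [Q(α):Q] = 3.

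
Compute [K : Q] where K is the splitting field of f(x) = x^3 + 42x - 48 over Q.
[K : Q] = 6

By the rational root test, any rational root of the monic integer polynomial f(x) = x^3 + 42x - 48 must be an integer dividing the constant term -48, i.e. one of ±{1, 2, 3, 4, 6, 8, 12, 16, 24, 48}. Evaluating: f(1) = -5, f(-1) = -91, f(2) = 44, f(-2) = -140, f(3) = 105, f(-3) = -201, f(4) = 184, f(-4) = -280, f(6) = 420, f(-6) = -516, f(8) = 800, f(-8) = -896, f(12) = 2184, f(-12) = -2280, f(16) = 4720, f(-16) = -4816, f(24) = 14784, f(-24) = -14880, f(48) = 112560, f(-48) = -112656; none is 0, so f has no rational root and is therefore irreducible over Q (a cubic with no linear factor over a field is irreducible). For an irreducible cubic, the Galois group is A_3 or S_3 according as the discriminant disc(f) = -4a^3 - 27b^2 = -4·(42)^3 - 27·(-48)^2 = -358560 is or is not a square in Q. Here disc(f) = -358560 is not a perfect square in Q, so the Galois group of f over Q is not contained in A_3 and must be all of S_3. The splitting field has degree |S_3| = 6 over Q, so [K : Q] = 6.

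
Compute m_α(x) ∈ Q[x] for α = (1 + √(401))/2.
m_α(x) = x^2 - x - 100

From 2α - 1 = √(401), squaring gives (2α - 1)^2 = 401, i.e. 4α^2 - 4α + 1 = 401, so α^2 - α + (1 - 401)/4 = 0. Since 401 ≡ 1 (mod 4), (1 - 401)/4 = -100 ∈ Z. The polynomial x^2 - x - 100 has discriminant 1 - 4·(-100) = 401, which is not a perfect square in Q (d = 401 is squarefree and ≠ 1), so x^2 - x - 100 is irreducible over Q. It is the minimal polynomial of α.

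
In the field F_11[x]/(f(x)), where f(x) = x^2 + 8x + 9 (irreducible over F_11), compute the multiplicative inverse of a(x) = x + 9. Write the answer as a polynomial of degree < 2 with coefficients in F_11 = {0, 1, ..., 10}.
a(x)^(-1) ≡ 3x + 8 (mod f(x))

Since f is irreducible over F_11, F_11[x]/(f) is a field and a(x) ≠ 0 has an inverse. Apply the extended Euclidean algorithm to f(x) and a(x) in F_11[x]: f(x) = (x + 10)·a(x) + (7). The last nonzero remainder is the constant 7 = gcd(f, a) in F_11. Back-substituting through the division chain expresses 7 = s(x)·a(x) + t(x)·f(x) with s(x) ≡ 10x + 1 (mod f), so (10x + 1)·a(x) ≡ 7 (mod f). Multiplying by 7^(-1) ≡ 8 in F_11 gives a(x)^(-1) ≡ 8·(10x + 1) ≡ 3x + 8 (mod f). Check: (x + 9)·(3x + 8) = 3x^2 + 2x + 6 ≡ 1 (mod x^2 + 8x + 9).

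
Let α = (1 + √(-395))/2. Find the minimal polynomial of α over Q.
m_α(x) = x^2 - x + 99

From 2α - 1 = √(-395), squaring gives (2α - 1)^2 = -395, i.e. 4α^2 - 4α + 1 = -395, so α^2 - α + (1 + 395)/4 = 0. Since -395 ≡ 1 (mod 4), (1 + 395)/4 = 99 ∈ Z. The polynomial x^2 - x + 99 has discriminant 1 - 4·(99) = -395, which is not a perfect square in Q (d = -395 is squarefree and ≠ 1), so x^2 - x + 99 is irreducible over Q. It is the minimal polynomial of α.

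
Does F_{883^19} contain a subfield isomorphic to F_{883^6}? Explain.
No: F_{883^6} is not a subfield of F_{883^19}

F_{p^m} embeds in F_{p^n} iff m | n. Here 6 ∤ 19 (since 19 = 3·6 + 1 with remainder 1 ≠ 0), so F_{883^6} is not a subfield of F_{883^19}. Equivalently: if it were, the tower law would give 6 = [F_{883^6}:F_883] dividing [F_{883^19}:F_883] = 19, contradiction.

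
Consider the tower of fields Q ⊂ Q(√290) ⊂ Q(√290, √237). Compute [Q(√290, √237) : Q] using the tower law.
[Q(√290, √237) : Q] = 4

[Q(√290):Q] = 2 (min poly x^2 - 290, irreducible since 290 is squarefree > 1). For the top step, suppose √237 ∈ Q(√290), say √237 = c + d√290 with c, d ∈ Q. Squaring: 237 = c^2 + 290d^2 + 2cd√290. Since √290 ∉ Q this forces 2cd = 0. If d = 0 then √237 = c ∈ Q, contradicting 237 squarefree > 1. If c = 0 then 237 = 290d^2, so 290·237 = (290d)^2 is a perfect square in Q — but 290·237 = 68730 is not a perfect square (since 290 and 237 are distinct squarefree integers). Contradiction. Hence √237 ∉ Q(√290), so x^2 - 237 stays irreducible over Q(√290) and [Q(√290, √237) : Q(√290)] = 2. By the tower law, [Q(√290, √237) : Q] = 2 · 2 = 4.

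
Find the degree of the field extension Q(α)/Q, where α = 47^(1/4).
[Q(α):Q] = 4

α is a root of x^4 - 47. By Eisenstein's criterion at the prime p = 47 (which divides the constant term 47 but p^2 = 2209 does not, since 47 is squarefree), x^4 - 47 is irreducible over Q. Hence [Q(α):Q] = 4.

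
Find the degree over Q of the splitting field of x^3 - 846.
[K : Q] = 6

The roots of x^3 - 846 are ∛846, ω∛846, ω^2∛846 where ω = e^(2πi/3) is a primitive cube root of unity, so K = Q(∛846, ω). Now [Q(∛846):Q] = 3 (since 846 is not a perfect cube, x^3 - 846 is irreducible) and [Q(ω):Q] = 2. Both 2 and 3 divide [K:Q], and [K:Q] ≤ 3·2 = 6, so [K:Q] = 6. (Equivalently: Q(∛846) ⊂ R but ω ∉ R, so [K : Q(∛846)] = 2.)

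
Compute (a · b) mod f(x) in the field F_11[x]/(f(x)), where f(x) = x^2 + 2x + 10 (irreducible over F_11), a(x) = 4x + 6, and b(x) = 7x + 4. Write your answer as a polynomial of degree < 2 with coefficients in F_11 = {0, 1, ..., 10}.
a · b ≡ 2x + 8 (mod f(x))

Multiply in F_11[x]: a(x)·b(x) = (4x + 6)·(7x + 4) = 6x^2 + 3x + 2. This has degree ≥ 2, so divide by f(x) over F_11: 6x^2 + 3x + 2 = (6)·(x^2 + 2x + 10) + (2x + 8). Hence a·b ≡ 2x + 8 (mod f). (F_11[x]/(f) is a field with 11^2 = 121 elements since f is irreducible of degree 2.)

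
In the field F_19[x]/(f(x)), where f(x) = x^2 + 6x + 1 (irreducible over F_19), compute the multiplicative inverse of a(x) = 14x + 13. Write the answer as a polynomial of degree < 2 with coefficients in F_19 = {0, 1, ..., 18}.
a(x)^(-1) ≡ 18x + 18 (mod f(x))

Since f is irreducible over F_19, F_19[x]/(f) is a field and a(x) ≠ 0 has an inverse. Apply the extended Euclidean algorithm to f(x) and a(x) in F_19[x]: f(x) = (15x + 15)·a(x) + (15). The last nonzero remainder is the constant 15 = gcd(f, a) in F_19. Back-substituting through the division chain expresses 15 = s(x)·a(x) + t(x)·f(x) with s(x) ≡ 4x + 4 (mod f), so (4x + 4)·a(x) ≡ 15 (mod f). Multiplying by 15^(-1) ≡ 14 in F_19 gives a(x)^(-1) ≡ 14·(4x + 4) ≡ 18x + 18 (mod f). Check: (14x + 13)·(18x + 18) = 5x^2 + 11x + 6 ≡ 1 (mod x^2 + 6x + 1).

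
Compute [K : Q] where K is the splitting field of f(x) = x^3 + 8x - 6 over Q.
[K : Q] = 6

By the rational root test, any rational root of the monic integer polynomial f(x) = x^3 + 8x - 6 must be an integer dividing the constant term -6, i.e. one of ±{1, 2, 3, 6}. Evaluating: f(1) = 3, f(-1) = -15, f(2) = 18, f(-2) = -30, f(3) = 45, f(-3) = -57, f(6) = 258, f(-6) = -270; none is 0, so f has no rational root and is therefore irreducible over Q (a cubic with no linear factor over a field is irreducible). For an irreducible cubic, the Galois group is A_3 or S_3 according as the discriminant disc(f) = -4a^3 - 27b^2 = -4·(8)^3 - 27·(-6)^2 = -3020 is or is not a square in Q. Here disc(f) = -3020 is not a perfect square in Q, so the Galois group of f over Q is not contained in A_3 and must be all of S_3. The splitting field has degree |S_3| = 6 over Q, so [K : Q] = 6.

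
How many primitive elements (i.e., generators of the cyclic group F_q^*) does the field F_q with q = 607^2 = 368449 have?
There are φ(368448) = 115200 primitive elements

F_q^* is cyclic of order q - 1 = 368448. A cyclic group of order m has exactly φ(m) generators. Here m = 368448 = 2^6 · 3 · 19 · 101, so the number of primitive elements is φ(368448) = 115200.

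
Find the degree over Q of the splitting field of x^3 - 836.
[K : Q] = 6

The roots of x^3 - 836 are ∛836, ω∛836, ω^2∛836 where ω = e^(2πi/3) is a primitive cube root of unity, so K = Q(∛836, ω). Now [Q(∛836):Q] = 3 (since 836 is not a perfect cube, x^3 - 836 is irreducible) and [Q(ω):Q] = 2. Both 2 and 3 divide [K:Q], and [K:Q] ≤ 3·2 = 6, so [K:Q] = 6. (Equivalently: Q(∛836) ⊂ R but ω ∉ R, so [K : Q(∛836)] = 2.)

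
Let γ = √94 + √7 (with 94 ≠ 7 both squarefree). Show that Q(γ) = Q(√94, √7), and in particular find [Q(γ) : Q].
[Q(γ) : Q] = 4 (equivalently, Q(γ) = Q(√94, √7))

Obviously Q(γ) ⊆ Q(√94, √7), and [Q(√94, √7):Q] = 4 (since 94, 7 are distinct squarefree integers > 1 with 658 not a perfect square). To show equality we compute the minimal polynomial of γ. From γ = √94 + √7: γ^2 = 94 + 2√(658) + 7 = 101 + 2√(658), so γ^2 - 101 = 2√(658); squaring, (γ^2 - 101)^2 = 4·658, i.e. γ^4 - 202γ^2 + 10201 - 2632 = 0, i.e. γ^4 - 202γ^2 + 7569 = 0. So γ is a root of x^4 - 202x^2 + 7569. This polynomial is irreducible over Q: it has no rational root (each ±√94 ± √7 is irrational), and any factorization into two quadratics over Q would force √(658) ∈ Q (pairing opposite roots) or √94, √7 ∈ Q (other pairings), all impossible. Hence [Q(γ):Q] = 4 = [Q(√94, √7):Q], so Q(γ) = Q(√94, √7).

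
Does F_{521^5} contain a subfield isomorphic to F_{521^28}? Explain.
No: F_{521^28} is not a subfield of F_{521^5}

F_{p^m} embeds in F_{p^n} iff m | n. Here 28 ∤ 5 (since 5 = 0·28 + 5 with remainder 5 ≠ 0), so F_{521^28} is not a subfield of F_{521^5}. Equivalently: if it were, the tower law would give 28 = [F_{521^28}:F_521] dividing [F_{521^5}:F_521] = 5, contradiction.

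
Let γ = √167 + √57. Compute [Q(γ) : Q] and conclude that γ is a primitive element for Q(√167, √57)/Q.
[Q(γ) : Q] = 4 (equivalently, Q(γ) = Q(√167, √57))

Obviously Q(γ) ⊆ Q(√167, √57), and [Q(√167, √57):Q] = 4 (since 167, 57 are distinct squarefree integers > 1 with 9519 not a perfect square). To show equality we compute the minimal polynomial of γ. From γ = √167 + √57: γ^2 = 167 + 2√(9519) + 57 = 224 + 2√(9519), so γ^2 - 224 = 2√(9519); squaring, (γ^2 - 224)^2 = 4·9519, i.e. γ^4 - 448γ^2 + 50176 - 38076 = 0, i.e. γ^4 - 448γ^2 + 12100 = 0. So γ is a root of x^4 - 448x^2 + 12100. This polynomial is irreducible over Q: it has no rational root (each ±√167 ± √57 is irrational), and any factorization into two quadratics over Q would force √(9519) ∈ Q (pairing opposite roots) or √167, √57 ∈ Q (other pairings), all impossible. Hence [Q(γ):Q] = 4 = [Q(√167, √57):Q], so Q(γ) = Q(√167, √57).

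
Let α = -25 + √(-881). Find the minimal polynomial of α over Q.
m_α(x) = x^2 + 50x + 1506

From α + 25 = √(-881), squaring gives (α + 25)^2 = -881, i.e. α^2 + 50α + 625 = -881, so α^2 + 50α + 1506 = 0. The discriminant of x^2 + 50x + 1506 is (50)^2 - 4·(1506) = 2500 - 6024 = -3524, and 4·(-881) is not a perfect square in Q since -881 is squarefree and ≠ 1. Hence x^2 + 50x + 1506 is irreducible over Q and is the minimal polynomial of α.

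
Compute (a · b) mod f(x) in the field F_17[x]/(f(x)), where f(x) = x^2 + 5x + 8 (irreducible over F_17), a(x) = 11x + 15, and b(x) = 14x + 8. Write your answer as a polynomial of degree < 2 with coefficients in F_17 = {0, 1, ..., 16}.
a · b ≡ 4x + 10 (mod f(x))

Multiply in F_17[x]: a(x)·b(x) = (11x + 15)·(14x + 8) = x^2 + 9x + 1. This has degree ≥ 2, so divide by f(x) over F_17: x^2 + 9x + 1 = (1)·(x^2 + 5x + 8) + (4x + 10). Hence a·b ≡ 4x + 10 (mod f). (F_17[x]/(f) is a field with 17^2 = 289 elements since f is irreducible of degree 2.)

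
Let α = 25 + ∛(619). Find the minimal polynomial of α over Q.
m_α(x) = x^3 - 75x^2 + 1875x - 16244

Set β = α - 25 = ∛(619), so β^3 = 619. Then (α - 25)^3 - 619 = 0, i.e. α is a root of g(x) = (x - 25)^3 - 619 = x^3 - 75x^2 + 1875x - 16244. Since g(x) = h(x - 25) where h(x) = x^3 - 619, and h is irreducible over Q (because 619 is not a perfect cube, so h has no rational root, and a monic cubic with no rational root is irreducible), g is also irreducible (irreducibility is preserved under the substitution x → x - 25). Hence m_α(x) = x^3 - 75x^2 + 1875x - 16244.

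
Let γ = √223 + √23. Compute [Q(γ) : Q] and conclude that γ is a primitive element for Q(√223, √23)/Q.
[Q(γ) : Q] = 4 (equivalently, Q(γ) = Q(√223, √23))

Obviously Q(γ) ⊆ Q(√223, √23), and [Q(√223, √23):Q] = 4 (since 223, 23 are distinct squarefree integers > 1 with 5129 not a perfect square). To show equality we compute the minimal polynomial of γ. From γ = √223 + √23: γ^2 = 223 + 2√(5129) + 23 = 246 + 2√(5129), so γ^2 - 246 = 2√(5129); squaring, (γ^2 - 246)^2 = 4·5129, i.e. γ^4 - 492γ^2 + 60516 - 20516 = 0, i.e. γ^4 - 492γ^2 + 40000 = 0. So γ is a root of x^4 - 492x^2 + 40000. This polynomial is irreducible over Q: it has no rational root (each ±√223 ± √23 is irrational), and any factorization into two quadratics over Q would force √(5129) ∈ Q (pairing opposite roots) or √223, √23 ∈ Q (other pairings), all impossible. Hence [Q(γ):Q] = 4 = [Q(√223, √23):Q], so Q(γ) = Q(√223, √23).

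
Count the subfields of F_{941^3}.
F_{941^3} has 2 subfields

The subfields of F_{p^n} are exactly the fields F_{p^d} for d | n (each is the fixed field of the unique index-d subgroup of Gal(F_{p^n}/F_p) ≅ Z/nZ). The divisors of n = 3 are {1, 3}, giving 2 subfields: F_{941^1}, F_{941^3}.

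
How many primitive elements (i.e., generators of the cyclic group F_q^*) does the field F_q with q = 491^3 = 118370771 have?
There are φ(118370770) = 39481344 primitive elements

F_q^* is cyclic of order q - 1 = 118370770. A cyclic group of order m has exactly φ(m) generators. Here m = 118370770 = 2 · 5 · 7^2 · 37 · 6529, so the number of primitive elements is φ(118370770) = 39481344.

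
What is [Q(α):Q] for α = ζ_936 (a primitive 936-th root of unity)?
[Q(α):Q] = 288

The minimal polynomial of ζ_936 over Q is the 936-th cyclotomic polynomial Φ_936(x), which is irreducible over Q and has degree φ(936) = 288. Hence [Q(α):Q] = φ(936) = 288.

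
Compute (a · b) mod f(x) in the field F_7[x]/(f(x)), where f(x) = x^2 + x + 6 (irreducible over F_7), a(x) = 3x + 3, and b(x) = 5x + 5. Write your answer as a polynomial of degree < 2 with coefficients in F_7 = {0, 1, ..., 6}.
a · b ≡ x + 2 (mod f(x))

Multiply in F_7[x]: a(x)·b(x) = (3x + 3)·(5x + 5) = x^2 + 2x + 1. This has degree ≥ 2, so divide by f(x) over F_7: x^2 + 2x + 1 = (1)·(x^2 + x + 6) + (x + 2). Hence a·b ≡ x + 2 (mod f). (F_7[x]/(f) is a field with 7^2 = 49 elements since f is irreducible of degree 2.)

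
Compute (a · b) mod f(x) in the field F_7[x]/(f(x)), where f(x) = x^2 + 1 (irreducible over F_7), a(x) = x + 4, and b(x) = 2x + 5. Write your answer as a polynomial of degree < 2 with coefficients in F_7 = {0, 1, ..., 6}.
a · b ≡ 6x + 4 (mod f(x))

Multiply in F_7[x]: a(x)·b(x) = (x + 4)·(2x + 5) = 2x^2 + 6x + 6. This has degree ≥ 2, so divide by f(x) over F_7: 2x^2 + 6x + 6 = (2)·(x^2 + 1) + (6x + 4). Hence a·b ≡ 6x + 4 (mod f). (F_7[x]/(f) is a field with 7^2 = 49 elements since f is irreducible of degree 2.)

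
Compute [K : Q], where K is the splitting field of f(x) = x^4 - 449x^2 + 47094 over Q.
[K : Q] = 4

Solving the quadratic in x^2: x^2 = (449 ± √(449^2 - 4·47094))/2 = (449 ± √13225)/2 = (449 ± 115)/2, giving x^2 = 282 or x^2 = 167. So f(x) = (x^2 - 282)(x^2 - 167) and the roots of f are ±√282, ±√167. Hence the splitting field is K = Q(√282, √167). Since 282 and 167 are distinct squarefree integers > 1, their product 47094 is not a perfect square, so √167 ∉ Q(√282). By the tower law [K:Q] = [Q(√282,√167):Q(√282)] · [Q(√282):Q] = 2 · 2 = 4.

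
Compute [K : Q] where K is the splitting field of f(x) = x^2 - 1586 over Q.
[K : Q] = 2

f(x) = x^2 - 1586 factors as (x - √1586)(x + √1586). The splitting field is K = Q(√1586). Since 1586 is squarefree and > 1, it is not a perfect square, so x^2 - 1586 is irreducible over Q and [Q(√1586) : Q] = 2. Hence [K : Q] = 2.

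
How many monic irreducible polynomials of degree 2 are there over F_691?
There are 238395 monic irreducible polynomials of degree 2 over F_691

Each element of F_{691^2} that lies in no proper subfield is a root of exactly one monic irreducible of degree 2 over F_691, and each such polynomial has 2 distinct roots in F_{691^2}. By Möbius inversion the count is N_691(2) = (1/2) Σ_{d|2} μ(2/d) · 691^d = (1/2)(μ(2)·691^1 + μ(1)·691^2) = 476790/2 = 238395.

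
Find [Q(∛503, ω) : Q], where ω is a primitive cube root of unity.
[Q(∛503, ω) : Q] = 6

[Q(∛503):Q] = 3 (min poly x^3 - 503, irreducible since 503 is not a perfect cube). [Q(ω):Q] = 2 (min poly x^2 + x + 1). Since Q(∛503) ⊂ R and ω ∉ R, we have ω ∉ Q(∛503), so x^2 + x + 1 remains irreducible over Q(∛503) and [Q(∛503, ω) : Q(∛503)] = 2. By the tower law, [Q(∛503, ω) : Q] = 3 · 2 = 6. (In fact Q(∛503, ω) is the splitting field of x^3 - 503 over Q.)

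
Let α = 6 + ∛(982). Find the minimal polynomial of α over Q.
m_α(x) = x^3 - 18x^2 + 108x - 1198

Set β = α - 6 = ∛(982), so β^3 = 982. Then (α - 6)^3 - 982 = 0, i.e. α is a root of g(x) = (x - 6)^3 - 982 = x^3 - 18x^2 + 108x - 1198. Since g(x) = h(x - 6) where h(x) = x^3 - 982, and h is irreducible over Q (because 982 is not a perfect cube, so h has no rational root, and a monic cubic with no rational root is irreducible), g is also irreducible (irreducibility is preserved under the substitution x → x - 6). Hence m_α(x) = x^3 - 18x^2 + 108x - 1198.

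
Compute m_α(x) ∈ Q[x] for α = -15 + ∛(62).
m_α(x) = x^3 + 45x^2 + 675x + 3313

Set β = α + 15 = ∛(62), so β^3 = 62. Then (α + 15)^3 - 62 = 0, i.e. α is a root of g(x) = (x + 15)^3 - 62 = x^3 + 45x^2 + 675x + 3313. Since g(x) = h(x + 15) where h(x) = x^3 - 62, and h is irreducible over Q (because 62 is not a perfect cube, so h has no rational root, and a monic cubic with no rational root is irreducible), g is also irreducible (irreducibility is preserved under the substitution x → x + 15). Hence m_α(x) = x^3 + 45x^2 + 675x + 3313.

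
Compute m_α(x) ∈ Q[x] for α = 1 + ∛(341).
m_α(x) = x^3 - 3x^2 + 3x - 342

Set β = α - 1 = ∛(341), so β^3 = 341. Then (α - 1)^3 - 341 = 0, i.e. α is a root of g(x) = (x - 1)^3 - 341 = x^3 - 3x^2 + 3x - 342. Since g(x) = h(x - 1) where h(x) = x^3 - 341, and h is irreducible over Q (because 341 is not a perfect cube, so h has no rational root, and a monic cubic with no rational root is irreducible), g is also irreducible (irreducibility is preserved under the substitution x → x - 1). Hence m_α(x) = x^3 - 3x^2 + 3x - 342.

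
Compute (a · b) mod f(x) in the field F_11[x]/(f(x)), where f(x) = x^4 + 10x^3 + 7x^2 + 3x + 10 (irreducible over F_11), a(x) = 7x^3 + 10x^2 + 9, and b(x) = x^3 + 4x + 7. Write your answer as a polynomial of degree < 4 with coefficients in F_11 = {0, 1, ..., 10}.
a · b ≡ 9x^3 + 10x^2 + 10x + 4 (mod f(x))

Multiply in F_11[x]: a(x)·b(x) = (7x^3 + 10x^2 + 9)·(x^3 + 4x + 7) = 7x^6 + 10x^5 + 6x^4 + 10x^3 + 4x^2 + 3x + 8. This has degree ≥ 4, so divide by f(x) over F_11: 7x^6 + 10x^5 + 6x^4 + 10x^3 + 4x^2 + 3x + 8 = (7x^2 + 6x + 7)·(x^4 + 10x^3 + 7x^2 + 3x + 10) + (9x^3 + 10x^2 + 10x + 4). Hence a·b ≡ 9x^3 + 10x^2 + 10x + 4 (mod f). (F_11[x]/(f) is a field with 11^4 = 14641 elements since f is irreducible of degree 4.)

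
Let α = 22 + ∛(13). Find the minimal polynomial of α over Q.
m_α(x) = x^3 - 66x^2 + 1452x - 10661

Set β = α - 22 = ∛(13), so β^3 = 13. Then (α - 22)^3 - 13 = 0, i.e. α is a root of g(x) = (x - 22)^3 - 13 = x^3 - 66x^2 + 1452x - 10661. Since g(x) = h(x - 22) where h(x) = x^3 - 13, and h is irreducible over Q (because 13 is not a perfect cube, so h has no rational root, and a monic cubic with no rational root is irreducible), g is also irreducible (irreducibility is preserved under the substitution x → x - 22). Hence m_α(x) = x^3 - 66x^2 + 1452x - 10661.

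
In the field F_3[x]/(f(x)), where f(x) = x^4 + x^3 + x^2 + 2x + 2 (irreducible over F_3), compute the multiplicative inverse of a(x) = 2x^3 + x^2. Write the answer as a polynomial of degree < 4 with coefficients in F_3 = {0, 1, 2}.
a(x)^(-1) ≡ x^3 + x (mod f(x))

Since f is irreducible over F_3, F_3[x]/(f) is a field and a(x) ≠ 0 has an inverse. Apply the extended Euclidean algorithm to f(x) and a(x) in F_3[x]: f(x) = (2x + 1)·a(x) + (2x + 2);  a(x) = (x^2 + x + 2)·(2x + 2) + (2). The last nonzero remainder is the constant 2 = gcd(f, a) in F_3. Back-substituting through the division chain expresses 2 = s(x)·a(x) + t(x)·f(x) with s(x) ≡ 2x^3 + 2x (mod f), so (2x^3 + 2x)·a(x) ≡ 2 (mod f). Multiplying by 2^(-1) ≡ 2 in F_3 gives a(x)^(-1) ≡ 2·(2x^3 + 2x) ≡ x^3 + x (mod f). Check: (2x^3 + x^2)·(x^3 + x) = 2x^6 + x^5 + 2x^4 + x^3 ≡ 1 (mod x^4 + x^3 + x^2 + 2x + 2).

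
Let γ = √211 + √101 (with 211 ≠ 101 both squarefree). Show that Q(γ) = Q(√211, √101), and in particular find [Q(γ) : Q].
[Q(γ) : Q] = 4 (equivalently, Q(γ) = Q(√211, √101))

Obviously Q(γ) ⊆ Q(√211, √101), and [Q(√211, √101):Q] = 4 (since 211, 101 are distinct squarefree integers > 1 with 21311 not a perfect square). To show equality we compute the minimal polynomial of γ. From γ = √211 + √101: γ^2 = 211 + 2√(21311) + 101 = 312 + 2√(21311), so γ^2 - 312 = 2√(21311); squaring, (γ^2 - 312)^2 = 4·21311, i.e. γ^4 - 624γ^2 + 97344 - 85244 = 0, i.e. γ^4 - 624γ^2 + 12100 = 0. So γ is a root of x^4 - 624x^2 + 12100. This polynomial is irreducible over Q: it has no rational root (each ±√211 ± √101 is irrational), and any factorization into two quadratics over Q would force √(21311) ∈ Q (pairing opposite roots) or √211, √101 ∈ Q (other pairings), all impossible. Hence [Q(γ):Q] = 4 = [Q(√211, √101):Q], so Q(γ) = Q(√211, √101).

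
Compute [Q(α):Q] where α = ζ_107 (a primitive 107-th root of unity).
[Q(α):Q] = 106

The minimal polynomial of ζ_107 over Q is the 107-th cyclotomic polynomial Φ_107(x), which is irreducible over Q and has degree φ(107) = 106. Hence [Q(α):Q] = φ(107) = 106.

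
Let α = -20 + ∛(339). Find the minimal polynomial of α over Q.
m_α(x) = x^3 + 60x^2 + 1200x + 7661

Set β = α + 20 = ∛(339), so β^3 = 339. Then (α + 20)^3 - 339 = 0, i.e. α is a root of g(x) = (x + 20)^3 - 339 = x^3 + 60x^2 + 1200x + 7661. Since g(x) = h(x + 20) where h(x) = x^3 - 339, and h is irreducible over Q (because 339 is not a perfect cube, so h has no rational root, and a monic cubic with no rational root is irreducible), g is also irreducible (irreducibility is preserved under the substitution x → x + 20). Hence m_α(x) = x^3 + 60x^2 + 1200x + 7661.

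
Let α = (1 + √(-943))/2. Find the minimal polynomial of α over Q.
m_α(x) = x^2 - x + 236

From 2α - 1 = √(-943), squaring gives (2α - 1)^2 = -943, i.e. 4α^2 - 4α + 1 = -943, so α^2 - α + (1 + 943)/4 = 0. Since -943 ≡ 1 (mod 4), (1 + 943)/4 = 236 ∈ Z. The polynomial x^2 - x + 236 has discriminant 1 - 4·(236) = -943, which is not a perfect square in Q (d = -943 is squarefree and ≠ 1), so x^2 - x + 236 is irreducible over Q. It is the minimal polynomial of α.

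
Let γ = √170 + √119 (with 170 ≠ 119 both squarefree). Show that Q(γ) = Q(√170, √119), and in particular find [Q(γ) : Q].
[Q(γ) : Q] = 4 (equivalently, Q(γ) = Q(√170, √119))

Obviously Q(γ) ⊆ Q(√170, √119), and [Q(√170, √119):Q] = 4 (since 170, 119 are distinct squarefree integers > 1 with 20230 not a perfect square). To show equality we compute the minimal polynomial of γ. From γ = √170 + √119: γ^2 = 170 + 2√(20230) + 119 = 289 + 2√(20230), so γ^2 - 289 = 2√(20230); squaring, (γ^2 - 289)^2 = 4·20230, i.e. γ^4 - 578γ^2 + 83521 - 80920 = 0, i.e. γ^4 - 578γ^2 + 2601 = 0. So γ is a root of x^4 - 578x^2 + 2601. This polynomial is irreducible over Q: it has no rational root (each ±√170 ± √119 is irrational), and any factorization into two quadratics over Q would force √(20230) ∈ Q (pairing opposite roots) or √170, √119 ∈ Q (other pairings), all impossible. Hence [Q(γ):Q] = 4 = [Q(√170, √119):Q], so Q(γ) = Q(√170, √119).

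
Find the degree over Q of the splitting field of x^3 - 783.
[K : Q] = 6

The roots of x^3 - 783 are ∛783, ω∛783, ω^2∛783 where ω = e^(2πi/3) is a primitive cube root of unity, so K = Q(∛783, ω). Now [Q(∛783):Q] = 3 (since 783 is not a perfect cube, x^3 - 783 is irreducible) and [Q(ω):Q] = 2. Both 2 and 3 divide [K:Q], and [K:Q] ≤ 3·2 = 6, so [K:Q] = 6. (Equivalently: Q(∛783) ⊂ R but ω ∉ R, so [K : Q(∛783)] = 2.)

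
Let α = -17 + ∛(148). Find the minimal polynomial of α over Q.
m_α(x) = x^3 + 51x^2 + 867x + 4765

Set β = α + 17 = ∛(148), so β^3 = 148. Then (α + 17)^3 - 148 = 0, i.e. α is a root of g(x) = (x + 17)^3 - 148 = x^3 + 51x^2 + 867x + 4765. Since g(x) = h(x + 17) where h(x) = x^3 - 148, and h is irreducible over Q (because 148 is not a perfect cube, so h has no rational root, and a monic cubic with no rational root is irreducible), g is also irreducible (irreducibility is preserved under the substitution x → x + 17). Hence m_α(x) = x^3 + 51x^2 + 867x + 4765.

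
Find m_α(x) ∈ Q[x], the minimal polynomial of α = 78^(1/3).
m_α(x) = x^3 - 78

α satisfies α^3 = 78, so x^3 - 78 annihilates α. By the rational root test, a rational root p/q (in lowest terms) of x^3 - 78 would satisfy p^3 = 78 q^3, forcing q = 1 and p^3 = 78; but 78 is not a perfect cube, contradiction. A monic cubic over Q with no rational root is irreducible (any nontrivial factorization would include a linear factor). Hence x^3 - 78 is the minimal polynomial of α, and in particular [Q(α):Q] = 3.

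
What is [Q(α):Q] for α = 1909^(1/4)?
[Q(α):Q] = 4

α is a root of x^4 - 1909. By Eisenstein's criterion at the prime p = 23 (which divides the constant term 1909 but p^2 = 529 does not, since 1909 is squarefree), x^4 - 1909 is irreducible over Q. Hence [Q(α):Q] = 4.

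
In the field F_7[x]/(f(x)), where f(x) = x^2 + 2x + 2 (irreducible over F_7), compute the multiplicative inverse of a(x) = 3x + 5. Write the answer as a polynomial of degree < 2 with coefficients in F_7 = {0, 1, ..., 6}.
a(x)^(-1) ≡ 3x + 1 (mod f(x))

Since f is irreducible over F_7, F_7[x]/(f) is a field and a(x) ≠ 0 has an inverse. Apply the extended Euclidean algorithm to f(x) and a(x) in F_7[x]: f(x) = (5x + 4)·a(x) + (3). The last nonzero remainder is the constant 3 = gcd(f, a) in F_7. Back-substituting through the division chain expresses 3 = s(x)·a(x) + t(x)·f(x) with s(x) ≡ 2x + 3 (mod f), so (2x + 3)·a(x) ≡ 3 (mod f). Multiplying by 3^(-1) ≡ 5 in F_7 gives a(x)^(-1) ≡ 5·(2x + 3) ≡ 3x + 1 (mod f). Check: (3x + 5)·(3x + 1) = 2x^2 + 4x + 5 ≡ 1 (mod x^2 + 2x + 2).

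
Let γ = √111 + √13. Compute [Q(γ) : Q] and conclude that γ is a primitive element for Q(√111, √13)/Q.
[Q(γ) : Q] = 4 (equivalently, Q(γ) = Q(√111, √13))

Obviously Q(γ) ⊆ Q(√111, √13), and [Q(√111, √13):Q] = 4 (since 111, 13 are distinct squarefree integers > 1 with 1443 not a perfect square). To show equality we compute the minimal polynomial of γ. From γ = √111 + √13: γ^2 = 111 + 2√(1443) + 13 = 124 + 2√(1443), so γ^2 - 124 = 2√(1443); squaring, (γ^2 - 124)^2 = 4·1443, i.e. γ^4 - 248γ^2 + 15376 - 5772 = 0, i.e. γ^4 - 248γ^2 + 9604 = 0. So γ is a root of x^4 - 248x^2 + 9604. This polynomial is irreducible over Q: it has no rational root (each ±√111 ± √13 is irrational), and any factorization into two quadratics over Q would force √(1443) ∈ Q (pairing opposite roots) or √111, √13 ∈ Q (other pairings), all impossible. Hence [Q(γ):Q] = 4 = [Q(√111, √13):Q], so Q(γ) = Q(√111, √13).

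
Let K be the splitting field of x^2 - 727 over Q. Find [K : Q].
[K : Q] = 2

f(x) = x^2 - 727 factors as (x - √727)(x + √727). The splitting field is K = Q(√727). Since 727 is squarefree and > 1, it is not a perfect square, so x^2 - 727 is irreducible over Q and [Q(√727) : Q] = 2. Hence [K : Q] = 2.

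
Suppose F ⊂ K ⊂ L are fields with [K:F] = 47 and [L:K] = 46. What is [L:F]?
[L:F] = 2162

The tower law says that for any tower of field extensions F ⊂ K ⊂ L with finite degrees, [L:F] = [L:K] · [K:F]. Here this gives [L:F] = 46 · 47 = 2162.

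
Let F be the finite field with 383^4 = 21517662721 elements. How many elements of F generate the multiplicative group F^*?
There are φ(21517662720) = 5707612160 primitive elements

F_q^* is cyclic of order q - 1 = 21517662720. A cyclic group of order m has exactly φ(m) generators. Here m = 21517662720 = 2^9 · 3 · 5 · 191 · 14669, so the number of primitive elements is φ(21517662720) = 5707612160.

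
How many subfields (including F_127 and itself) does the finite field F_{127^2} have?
F_{127^2} has 2 subfields

The subfields of F_{p^n} are exactly the fields F_{p^d} for d | n (each is the fixed field of the unique index-d subgroup of Gal(F_{p^n}/F_p) ≅ Z/nZ). The divisors of n = 2 are {1, 2}, giving 2 subfields: F_{127^1}, F_{127^2}.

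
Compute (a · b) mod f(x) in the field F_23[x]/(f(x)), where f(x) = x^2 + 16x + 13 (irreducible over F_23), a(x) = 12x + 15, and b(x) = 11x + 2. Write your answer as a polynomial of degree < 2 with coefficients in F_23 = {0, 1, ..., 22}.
a · b ≡ 9x + 16 (mod f(x))

Multiply in F_23[x]: a(x)·b(x) = (12x + 15)·(11x + 2) = 17x^2 + 5x + 7. This has degree ≥ 2, so divide by f(x) over F_23: 17x^2 + 5x + 7 = (17)·(x^2 + 16x + 13) + (9x + 16). Hence a·b ≡ 9x + 16 (mod f). (F_23[x]/(f) is a field with 23^2 = 529 elements since f is irreducible of degree 2.)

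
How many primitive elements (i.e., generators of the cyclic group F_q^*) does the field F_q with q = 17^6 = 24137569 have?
There are φ(24137568) = 6345216 primitive elements

F_q^* is cyclic of order q - 1 = 24137568. A cyclic group of order m has exactly φ(m) generators. Here m = 24137568 = 2^5 · 3^3 · 7 · 13 · 307, so the number of primitive elements is φ(24137568) = 6345216.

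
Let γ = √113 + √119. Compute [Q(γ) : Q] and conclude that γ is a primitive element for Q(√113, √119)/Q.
[Q(γ) : Q] = 4 (equivalently, Q(γ) = Q(√113, √119))

Obviously Q(γ) ⊆ Q(√113, √119), and [Q(√113, √119):Q] = 4 (since 113, 119 are distinct squarefree integers > 1 with 13447 not a perfect square). To show equality we compute the minimal polynomial of γ. From γ = √113 + √119: γ^2 = 113 + 2√(13447) + 119 = 232 + 2√(13447), so γ^2 - 232 = 2√(13447); squaring, (γ^2 - 232)^2 = 4·13447, i.e. γ^4 - 464γ^2 + 53824 - 53788 = 0, i.e. γ^4 - 464γ^2 + 36 = 0. So γ is a root of x^4 - 464x^2 + 36. This polynomial is irreducible over Q: it has no rational root (each ±√113 ± √119 is irrational), and any factorization into two quadratics over Q would force √(13447) ∈ Q (pairing opposite roots) or √113, √119 ∈ Q (other pairings), all impossible. Hence [Q(γ):Q] = 4 = [Q(√113, √119):Q], so Q(γ) = Q(√113, √119).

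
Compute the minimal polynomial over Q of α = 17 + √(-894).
m_α(x) = x^2 - 34x + 1183

From α - 17 = √(-894), squaring gives (α - 17)^2 = -894, i.e. α^2 - 34α + 289 = -894, so α^2 - 34α + 1183 = 0. The discriminant of x^2 - 34x + 1183 is (-34)^2 - 4·(1183) = 1156 - 4732 = -3576, and 4·(-894) is not a perfect square in Q since -894 is squarefree and ≠ 1. Hence x^2 - 34x + 1183 is irreducible over Q and is the minimal polynomial of α.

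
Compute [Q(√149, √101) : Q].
[Q(√149, √101) : Q] = 4

[Q(√149):Q] = 2 (min poly x^2 - 149, irreducible since 149 is squarefree > 1). For the top step, suppose √101 ∈ Q(√149), say √101 = c + d√149 with c, d ∈ Q. Squaring: 101 = c^2 + 149d^2 + 2cd√149. Since √149 ∉ Q this forces 2cd = 0. If d = 0 then √101 = c ∈ Q, contradicting 101 squarefree > 1. If c = 0 then 101 = 149d^2, so 149·101 = (149d)^2 is a perfect square in Q — but 149·101 = 15049 is not a perfect square (since 149 and 101 are distinct squarefree integers). Contradiction. Hence √101 ∉ Q(√149), so x^2 - 101 stays irreducible over Q(√149) and [Q(√149, √101) : Q(√149)] = 2. By the tower law, [Q(√149, √101) : Q] = 2 · 2 = 4.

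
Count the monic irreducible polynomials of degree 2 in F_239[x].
There are 28441 monic irreducible polynomials of degree 2 over F_239

Each element of F_{239^2} that lies in no proper subfield is a root of exactly one monic irreducible of degree 2 over F_239, and each such polynomial has 2 distinct roots in F_{239^2}. By Möbius inversion the count is N_239(2) = (1/2) Σ_{d|2} μ(2/d) · 239^d = (1/2)(μ(2)·239^1 + μ(1)·239^2) = 56882/2 = 28441.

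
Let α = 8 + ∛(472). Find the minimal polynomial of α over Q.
m_α(x) = x^3 - 24x^2 + 192x - 984

Set β = α - 8 = ∛(472), so β^3 = 472. Then (α - 8)^3 - 472 = 0, i.e. α is a root of g(x) = (x - 8)^3 - 472 = x^3 - 24x^2 + 192x - 984. Since g(x) = h(x - 8) where h(x) = x^3 - 472, and h is irreducible over Q (because 472 is not a perfect cube, so h has no rational root, and a monic cubic with no rational root is irreducible), g is also irreducible (irreducibility is preserved under the substitution x → x - 8). Hence m_α(x) = x^3 - 24x^2 + 192x - 984.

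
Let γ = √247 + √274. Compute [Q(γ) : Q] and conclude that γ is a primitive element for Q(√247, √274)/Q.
[Q(γ) : Q] = 4 (equivalently, Q(γ) = Q(√247, √274))

Obviously Q(γ) ⊆ Q(√247, √274), and [Q(√247, √274):Q] = 4 (since 247, 274 are distinct squarefree integers > 1 with 67678 not a perfect square). To show equality we compute the minimal polynomial of γ. From γ = √247 + √274: γ^2 = 247 + 2√(67678) + 274 = 521 + 2√(67678), so γ^2 - 521 = 2√(67678); squaring, (γ^2 - 521)^2 = 4·67678, i.e. γ^4 - 1042γ^2 + 271441 - 270712 = 0, i.e. γ^4 - 1042γ^2 + 729 = 0. So γ is a root of x^4 - 1042x^2 + 729. This polynomial is irreducible over Q: it has no rational root (each ±√247 ± √274 is irrational), and any factorization into two quadratics over Q would force √(67678) ∈ Q (pairing opposite roots) or √247, √274 ∈ Q (other pairings), all impossible. Hence [Q(γ):Q] = 4 = [Q(√247, √274):Q], so Q(γ) = Q(√247, √274).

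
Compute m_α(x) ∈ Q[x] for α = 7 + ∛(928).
m_α(x) = x^3 - 21x^2 + 147x - 1271

Set β = α - 7 = ∛(928), so β^3 = 928. Then (α - 7)^3 - 928 = 0, i.e. α is a root of g(x) = (x - 7)^3 - 928 = x^3 - 21x^2 + 147x - 1271. Since g(x) = h(x - 7) where h(x) = x^3 - 928, and h is irreducible over Q (because 928 is not a perfect cube, so h has no rational root, and a monic cubic with no rational root is irreducible), g is also irreducible (irreducibility is preserved under the substitution x → x - 7). Hence m_α(x) = x^3 - 21x^2 + 147x - 1271.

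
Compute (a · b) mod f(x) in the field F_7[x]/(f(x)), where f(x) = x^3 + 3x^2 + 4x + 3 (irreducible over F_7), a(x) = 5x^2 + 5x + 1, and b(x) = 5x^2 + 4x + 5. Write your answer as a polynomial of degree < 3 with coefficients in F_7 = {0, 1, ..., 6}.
a · b ≡ 5x^2 + 4x + 4 (mod f(x))

Multiply in F_7[x]: a(x)·b(x) = (5x^2 + 5x + 1)·(5x^2 + 4x + 5) = 4x^4 + 3x^3 + x^2 + x + 5. This has degree ≥ 3, so divide by f(x) over F_7: 4x^4 + 3x^3 + x^2 + x + 5 = (4x + 5)·(x^3 + 3x^2 + 4x + 3) + (5x^2 + 4x + 4). Hence a·b ≡ 5x^2 + 4x + 4 (mod f). (F_7[x]/(f) is a field with 7^3 = 343 elements since f is irreducible of degree 3.)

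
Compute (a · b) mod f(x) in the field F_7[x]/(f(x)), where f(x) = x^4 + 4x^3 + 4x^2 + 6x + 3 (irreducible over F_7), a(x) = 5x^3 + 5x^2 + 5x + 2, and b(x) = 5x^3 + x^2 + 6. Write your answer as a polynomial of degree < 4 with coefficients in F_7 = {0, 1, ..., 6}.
a · b ≡ 6x^2 + 2x + 5 (mod f(x))

Multiply in F_7[x]: a(x)·b(x) = (5x^3 + 5x^2 + 5x + 2)·(5x^3 + x^2 + 6) = 4x^6 + 2x^5 + 2x^4 + 3x^3 + 4x^2 + 2x + 5. This has degree ≥ 4, so divide by f(x) over F_7: 4x^6 + 2x^5 + 2x^4 + 3x^3 + 4x^2 + 2x + 5 = (4x^2)·(x^4 + 4x^3 + 4x^2 + 6x + 3) + (6x^2 + 2x + 5). Hence a·b ≡ 6x^2 + 2x + 5 (mod f). (F_7[x]/(f) is a field with 7^4 = 2401 elements since f is irreducible of degree 4.)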